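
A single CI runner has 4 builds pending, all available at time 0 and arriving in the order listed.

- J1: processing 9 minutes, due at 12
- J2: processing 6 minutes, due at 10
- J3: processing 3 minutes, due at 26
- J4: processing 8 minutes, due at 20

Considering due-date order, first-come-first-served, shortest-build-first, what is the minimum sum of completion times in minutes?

55

EDD (increasing due date): J2 J1 J4 J3.
J2: 0→6
J1: 6→15
J4: 15→23
J3: 23→26
Sum = 6+15+23+26 = 70.
FIFO (arrival order): J1 J2 J3 J4.
J1: 0→9
J2: 9→15
J3: 15→18
J4: 18→26
Sum = 9+15+18+26 = 68.
SPT (increasing processing time): J3 J2 J4 J1.
J3: 0→3
J2: 3→9
J4: 9→17
J1: 17→26
Sum = 3+9+17+26 = 55.
EDD 70, FIFO 68, SPT 55 → minimum 55.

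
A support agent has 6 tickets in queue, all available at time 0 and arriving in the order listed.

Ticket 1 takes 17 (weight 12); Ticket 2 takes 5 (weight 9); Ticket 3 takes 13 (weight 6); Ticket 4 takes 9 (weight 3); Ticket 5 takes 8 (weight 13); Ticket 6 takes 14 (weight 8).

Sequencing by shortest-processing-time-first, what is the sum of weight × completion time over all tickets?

1674

SPT (increasing processing time): Ticket 2 Ticket 5 Ticket 4 Ticket 3 Ticket 6 Ticket 1.
Ticket 2: finishes 5, weight 9, w·C = 45
Ticket 5: finishes 13, weight 13, w·C = 169
Ticket 4: finishes 22, weight 3, w·C = 66
Ticket 3: finishes 35, weight 6, w·C = 210
Ticket 6: finishes 49, weight 8, w·C = 392
Ticket 1: finishes 66, weight 12, w·C = 792
Sum = 45+169+66+210+392+792 = 1674.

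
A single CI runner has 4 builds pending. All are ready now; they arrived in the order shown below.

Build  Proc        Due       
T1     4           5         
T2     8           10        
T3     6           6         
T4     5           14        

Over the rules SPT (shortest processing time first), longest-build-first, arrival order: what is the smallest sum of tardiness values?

22

SPT (increasing processing time): T1 T4 T3 T2.
T1: 0→4, due 5, tardiness 0
T4: 4→9, due 14, tardiness 0
T3: 9→15, due 6, tardiness 9
T2: 15→23, due 10, tardiness 13
Sum = 0+0+9+13 = 22.
LPT (decreasing processing time): T2 T3 T4 T1.
T2: 0→8, due 10, tardiness 0
T3: 8→14, due 6, tardiness 8
T4: 14→19, due 14, tardiness 5
T1: 19→23, due 5, tardiness 18
Sum = 0+8+5+18 = 31.
FIFO (arrival order): T1 T2 T3 T4.
T1: 0→4, due 5, tardiness 0
T2: 4→12, due 10, tardiness 2
T3: 12→18, due 6, tardiness 12
T4: 18→23, due 14, tardiness 9
Sum = 0+2+12+9 = 23.
SPT 22, LPT 31, FIFO 23 → minimum 22.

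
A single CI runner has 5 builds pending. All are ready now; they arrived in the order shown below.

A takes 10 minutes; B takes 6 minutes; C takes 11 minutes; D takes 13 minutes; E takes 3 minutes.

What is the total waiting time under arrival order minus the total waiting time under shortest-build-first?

FIFO (arrival order): A B C D E.
A: waits 0, runs 0→10
B: waits 10, runs 10→16
C: waits 16, runs 16→27
D: waits 27, runs 27→40
E: waits 40, runs 40→43
Sum = 0+10+16+27+40 = 93.
SPT (increasing processing time): E B A C D.
E: waits 0, runs 0→3
B: waits 3, runs 3→9
A: waits 9, runs 9→19
C: waits 19, runs 19→30
D: waits 30, runs 30→43
Sum = 0+3+9+19+30 = 61.
Difference = 93 − 61 = 32.

32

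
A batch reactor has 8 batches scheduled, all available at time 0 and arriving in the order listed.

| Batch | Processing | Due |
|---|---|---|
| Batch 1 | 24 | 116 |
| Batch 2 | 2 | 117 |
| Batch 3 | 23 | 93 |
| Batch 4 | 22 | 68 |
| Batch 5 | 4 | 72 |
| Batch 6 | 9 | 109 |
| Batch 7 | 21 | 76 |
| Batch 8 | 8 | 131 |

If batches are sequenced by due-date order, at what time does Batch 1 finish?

EDD (increasing due date): Batch 4 Batch 5 Batch 7 Batch 3 Batch 6 Batch 1 Batch 2 Batch 8.
Batch 4: 0→22
Batch 5: 22→26
Batch 7: 26→47
Batch 3: 47→70
Batch 6: 70→79
Batch 1: 79→103

103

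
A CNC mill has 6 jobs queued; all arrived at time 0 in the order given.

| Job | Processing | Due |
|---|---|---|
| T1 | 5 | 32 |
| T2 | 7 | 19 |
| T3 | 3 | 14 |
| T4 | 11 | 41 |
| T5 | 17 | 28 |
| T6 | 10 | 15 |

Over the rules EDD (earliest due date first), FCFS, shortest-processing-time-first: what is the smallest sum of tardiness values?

EDD (increasing due date): T3 T6 T2 T5 T1 T4.
T3: 0→3, due 14, tardiness 0
T6: 3→13, due 15, tardiness 0
T2: 13→20, due 19, tardiness 1
T5: 20→37, due 28, tardiness 9
T1: 37→42, due 32, tardiness 10
T4: 42→53, due 41, tardiness 12
Sum = 0+0+1+9+10+12 = 32.
FIFO (arrival order): T1 T2 T3 T4 T5 T6.
T1: 0→5, due 32, tardiness 0
T2: 5→12, due 19, tardiness 0
T3: 12→15, due 14, tardiness 1
T4: 15→26, due 41, tardiness 0
T5: 26→43, due 28, tardiness 15
T6: 43→53, due 15, tardiness 38
Sum = 0+0+1+0+15+38 = 54.
SPT (increasing processing time): T3 T1 T2 T6 T4 T5.
T3: 0→3, due 14, tardiness 0
T1: 3→8, due 32, tardiness 0
T2: 8→15, due 19, tardiness 0
T6: 15→25, due 15, tardiness 10
T4: 25→36, due 41, tardiness 0
T5: 36→53, due 28, tardiness 25
Sum = 0+0+0+10+0+25 = 35.
EDD 32, FIFO 54, SPT 35 → minimum 32.

32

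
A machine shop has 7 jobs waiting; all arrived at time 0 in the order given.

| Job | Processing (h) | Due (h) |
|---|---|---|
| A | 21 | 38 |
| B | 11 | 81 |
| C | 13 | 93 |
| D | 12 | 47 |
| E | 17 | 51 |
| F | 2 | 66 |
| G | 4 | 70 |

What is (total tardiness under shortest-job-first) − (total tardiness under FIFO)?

SPT (increasing processing time): F G B D C E A.
F: 0→2, due 66, tardiness 0
G: 2→6, due 70, tardiness 0
B: 6→17, due 81, tardiness 0
D: 17→29, due 47, tardiness 0
C: 29→42, due 93, tardiness 0
E: 42→59, due 51, tardiness 8
A: 59→80, due 38, tardiness 42
Sum = 0+0+0+0+0+8+42 = 50.
FIFO (arrival order): A B C D E F G.
A: 0→21, due 38, tardiness 0
B: 21→32, due 81, tardiness 0
C: 32→45, due 93, tardiness 0
D: 45→57, due 47, tardiness 10
E: 57→74, due 51, tardiness 23
F: 74→76, due 66, tardiness 10
G: 76→80, due 70, tardiness 10
Sum = 0+0+0+10+23+10+10 = 53.
Difference = 50 − 53 = -3.

-3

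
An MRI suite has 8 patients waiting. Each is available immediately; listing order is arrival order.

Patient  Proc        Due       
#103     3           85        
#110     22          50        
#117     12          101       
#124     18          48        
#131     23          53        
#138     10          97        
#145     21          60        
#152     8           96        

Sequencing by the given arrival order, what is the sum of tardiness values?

102

FIFO (arrival order): #103 #110 #117 #124 #131 #138 #145 #152.
#103: 0→3, due 85, tardiness 0
#110: 3→25, due 50, tardiness 0
#117: 25→37, due 101, tardiness 0
#124: 37→55, due 48, tardiness 7
#131: 55→78, due 53, tardiness 25
#138: 78→88, due 97, tardiness 0
#145: 88→109, due 60, tardiness 49
#152: 109→117, due 96, tardiness 21
Sum = 0+0+0+7+25+0+49+21 = 102.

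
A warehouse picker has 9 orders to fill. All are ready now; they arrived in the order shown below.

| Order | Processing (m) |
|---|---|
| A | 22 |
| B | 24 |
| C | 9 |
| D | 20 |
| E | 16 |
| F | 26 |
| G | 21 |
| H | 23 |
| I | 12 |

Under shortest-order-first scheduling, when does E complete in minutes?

37

SPT (increasing processing time): C I E D G A H B F.
C: 0→9
I: 9→21
E: 21→37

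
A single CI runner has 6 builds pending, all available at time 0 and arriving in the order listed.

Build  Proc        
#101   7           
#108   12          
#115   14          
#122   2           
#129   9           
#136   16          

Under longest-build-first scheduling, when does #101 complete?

LPT (decreasing processing time): #136 #115 #108 #129 #101 #122.
#136: 0→16
#115: 16→30
#108: 30→42
#129: 42→51
#101: 51→58

58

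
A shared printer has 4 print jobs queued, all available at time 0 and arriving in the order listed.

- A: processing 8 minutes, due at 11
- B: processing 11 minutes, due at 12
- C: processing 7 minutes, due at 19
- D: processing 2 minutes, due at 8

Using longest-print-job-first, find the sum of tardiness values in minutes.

LPT (decreasing processing time): B A C D.
B: 0→11, due 12, tardiness 0
A: 11→19, due 11, tardiness 8
C: 19→26, due 19, tardiness 7
D: 26→28, due 8, tardiness 20
Sum = 0+8+7+20 = 35.

35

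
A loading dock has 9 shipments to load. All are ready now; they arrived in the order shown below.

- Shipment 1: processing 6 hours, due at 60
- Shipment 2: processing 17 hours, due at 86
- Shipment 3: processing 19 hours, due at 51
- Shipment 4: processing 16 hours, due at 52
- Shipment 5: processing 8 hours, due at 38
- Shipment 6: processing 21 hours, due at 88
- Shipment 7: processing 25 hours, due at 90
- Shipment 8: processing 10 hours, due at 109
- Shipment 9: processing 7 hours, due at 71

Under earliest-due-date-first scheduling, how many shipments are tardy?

3

EDD (increasing due date): Shipment 5 Shipment 3 Shipment 4 Shipment 1 Shipment 9 Shipment 2 Shipment 6 Shipment 7 Shipment 8.
Shipment 5: 0→8, due 38, tardiness 0
Shipment 3: 8→27, due 51, tardiness 0
Shipment 4: 27→43, due 52, tardiness 0
Shipment 1: 43→49, due 60, tardiness 0
Shipment 9: 49→56, due 71, tardiness 0
Shipment 2: 56→73, due 86, tardiness 0
Shipment 6: 73→94, due 88, tardiness 6
Shipment 7: 94→119, due 90, tardiness 29
Shipment 8: 119→129, due 109, tardiness 20
Late shipments: 3.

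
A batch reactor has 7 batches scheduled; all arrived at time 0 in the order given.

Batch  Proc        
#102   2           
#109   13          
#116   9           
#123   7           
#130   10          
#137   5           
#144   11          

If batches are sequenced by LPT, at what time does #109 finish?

LPT (decreasing processing time): #109 #144 #130 #116 #123 #137 #102.
#109: 0→13

13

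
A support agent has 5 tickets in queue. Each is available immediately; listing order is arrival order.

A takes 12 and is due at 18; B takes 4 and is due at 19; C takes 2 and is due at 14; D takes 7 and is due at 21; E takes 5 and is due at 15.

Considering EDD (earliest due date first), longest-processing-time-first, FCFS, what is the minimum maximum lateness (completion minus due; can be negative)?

9

EDD (increasing due date): C E A B D.
C: 0→2, due 14, lateness -12
E: 2→7, due 15, lateness -8
A: 7→19, due 18, lateness 1
B: 19→23, due 19, lateness 4
D: 23→30, due 21, lateness 9
Maximum = 9.
LPT (decreasing processing time): A D E B C.
A: 0→12, due 18, lateness -6
D: 12→19, due 21, lateness -2
E: 19→24, due 15, lateness 9
B: 24→28, due 19, lateness 9
C: 28→30, due 14, lateness 16
Maximum = 16.
FIFO (arrival order): A B C D E.
A: 0→12, due 18, lateness -6
B: 12→16, due 19, lateness -3
C: 16→18, due 14, lateness 4
D: 18→25, due 21, lateness 4
E: 25→30, due 15, lateness 15
Maximum = 15.
EDD 9, LPT 16, FIFO 15 → minimum 9.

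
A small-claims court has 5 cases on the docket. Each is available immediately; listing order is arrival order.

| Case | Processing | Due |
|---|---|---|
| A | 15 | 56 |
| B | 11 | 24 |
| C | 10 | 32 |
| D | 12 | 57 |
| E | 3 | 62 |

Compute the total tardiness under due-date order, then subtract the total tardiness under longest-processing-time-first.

EDD (increasing due date): B C A D E.
B: 0→11, due 24, tardiness 0
C: 11→21, due 32, tardiness 0
A: 21→36, due 56, tardiness 0
D: 36→48, due 57, tardiness 0
E: 48→51, due 62, tardiness 0
Sum = 0+0+0+0+0 = 0.
LPT (decreasing processing time): A D B C E.
A: 0→15, due 56, tardiness 0
D: 15→27, due 57, tardiness 0
B: 27→38, due 24, tardiness 14
C: 38→48, due 32, tardiness 16
E: 48→51, due 62, tardiness 0
Sum = 0+0+14+16+0 = 30.
Difference = 0 − 30 = -30.

-30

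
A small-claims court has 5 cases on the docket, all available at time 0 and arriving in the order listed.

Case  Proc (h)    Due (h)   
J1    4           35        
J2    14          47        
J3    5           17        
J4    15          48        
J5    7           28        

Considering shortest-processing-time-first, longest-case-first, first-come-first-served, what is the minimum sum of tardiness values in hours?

0

SPT (increasing processing time): J1 J3 J5 J2 J4.
J1: 0→4, due 35, tardiness 0
J3: 4→9, due 17, tardiness 0
J5: 9→16, due 28, tardiness 0
J2: 16→30, due 47, tardiness 0
J4: 30→45, due 48, tardiness 0
Sum = 0+0+0+0+0 = 0.
LPT (decreasing processing time): J4 J2 J5 J3 J1.
J4: 0→15, due 48, tardiness 0
J2: 15→29, due 47, tardiness 0
J5: 29→36, due 28, tardiness 8
J3: 36→41, due 17, tardiness 24
J1: 41→45, due 35, tardiness 10
Sum = 0+0+8+24+10 = 42.
FIFO (arrival order): J1 J2 J3 J4 J5.
J1: 0→4, due 35, tardiness 0
J2: 4→18, due 47, tardiness 0
J3: 18→23, due 17, tardiness 6
J4: 23→38, due 48, tardiness 0
J5: 38→45, due 28, tardiness 17
Sum = 0+0+6+0+17 = 23.
SPT 0, LPT 42, FIFO 23 → minimum 0.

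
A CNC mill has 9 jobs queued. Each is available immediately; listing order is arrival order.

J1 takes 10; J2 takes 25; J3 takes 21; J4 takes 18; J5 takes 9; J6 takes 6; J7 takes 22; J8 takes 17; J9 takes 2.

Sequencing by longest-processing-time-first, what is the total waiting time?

LPT (decreasing processing time): J2 J7 J3 J4 J8 J1 J5 J6 J9.
J2: waits 0, runs 0→25
J7: waits 25, runs 25→47
J3: waits 47, runs 47→68
J4: waits 68, runs 68→86
J8: waits 86, runs 86→103
J1: waits 103, runs 103→113
J5: waits 113, runs 113→122
J6: waits 122, runs 122→128
J9: waits 128, runs 128→130
Sum = 0+25+47+68+86+103+113+122+128 = 692.

692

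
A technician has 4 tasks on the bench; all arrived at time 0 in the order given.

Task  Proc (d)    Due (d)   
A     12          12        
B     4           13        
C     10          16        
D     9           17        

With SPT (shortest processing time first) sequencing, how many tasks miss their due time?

SPT (increasing processing time): B D C A.
B: 0→4, due 13, tardiness 0
D: 4→13, due 17, tardiness 0
C: 13→23, due 16, tardiness 7
A: 23→35, due 12, tardiness 23
Late tasks: 2.

2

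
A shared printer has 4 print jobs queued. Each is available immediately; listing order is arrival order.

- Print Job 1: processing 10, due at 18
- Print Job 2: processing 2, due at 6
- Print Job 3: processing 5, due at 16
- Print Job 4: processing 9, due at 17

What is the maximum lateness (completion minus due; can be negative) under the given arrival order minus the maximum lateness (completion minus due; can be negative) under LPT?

-11

FIFO (arrival order): Print Job 1 Print Job 2 Print Job 3 Print Job 4.
Print Job 1: 0→10, due 18, lateness -8
Print Job 2: 10→12, due 6, lateness 6
Print Job 3: 12→17, due 16, lateness 1
Print Job 4: 17→26, due 17, lateness 9
Maximum = 9.
LPT (decreasing processing time): Print Job 1 Print Job 4 Print Job 3 Print Job 2.
Print Job 1: 0→10, due 18, lateness -8
Print Job 4: 10→19, due 17, lateness 2
Print Job 3: 19→24, due 16, lateness 8
Print Job 2: 24→26, due 6, lateness 20
Maximum = 20.
Difference = 9 − 20 = -11.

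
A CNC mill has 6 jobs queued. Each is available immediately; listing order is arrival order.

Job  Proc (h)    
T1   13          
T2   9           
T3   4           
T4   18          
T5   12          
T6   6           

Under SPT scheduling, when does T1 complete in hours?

SPT (increasing processing time): T3 T6 T2 T5 T1 T4.
T3: 0→4
T6: 4→10
T2: 10→19
T5: 19→31
T1: 31→44

44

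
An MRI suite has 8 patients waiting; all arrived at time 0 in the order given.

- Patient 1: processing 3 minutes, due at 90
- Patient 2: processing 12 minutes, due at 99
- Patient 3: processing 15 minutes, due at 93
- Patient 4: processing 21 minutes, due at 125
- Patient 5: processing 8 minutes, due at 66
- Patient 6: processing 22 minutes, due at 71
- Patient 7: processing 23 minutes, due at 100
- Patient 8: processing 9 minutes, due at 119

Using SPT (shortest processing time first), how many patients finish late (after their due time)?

SPT (increasing processing time): Patient 1 Patient 5 Patient 8 Patient 2 Patient 3 Patient 4 Patient 6 Patient 7.
Patient 1: 0→3, due 90, tardiness 0
Patient 5: 3→11, due 66, tardiness 0
Patient 8: 11→20, due 119, tardiness 0
Patient 2: 20→32, due 99, tardiness 0
Patient 3: 32→47, due 93, tardiness 0
Patient 4: 47→68, due 125, tardiness 0
Patient 6: 68→90, due 71, tardiness 19
Patient 7: 90→113, due 100, tardiness 13
Late patients: 2.

2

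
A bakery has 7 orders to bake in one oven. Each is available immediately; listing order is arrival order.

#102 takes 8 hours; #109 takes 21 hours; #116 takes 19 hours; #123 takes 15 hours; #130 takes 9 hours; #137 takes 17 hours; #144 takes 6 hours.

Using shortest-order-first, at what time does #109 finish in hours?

SPT (increasing processing time): #144 #102 #130 #123 #137 #116 #109.
#144: 0→6
#102: 6→14
#130: 14→23
#123: 23→38
#137: 38→55
#116: 55→74
#109: 74→95

95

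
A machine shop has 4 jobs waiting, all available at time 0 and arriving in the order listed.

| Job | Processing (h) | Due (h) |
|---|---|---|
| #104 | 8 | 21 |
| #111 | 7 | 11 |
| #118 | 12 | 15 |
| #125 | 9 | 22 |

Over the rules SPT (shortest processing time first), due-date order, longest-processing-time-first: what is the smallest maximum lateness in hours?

14

SPT (increasing processing time): #111 #104 #125 #118.
#111: 0→7, due 11, lateness -4
#104: 7→15, due 21, lateness -6
#125: 15→24, due 22, lateness 2
#118: 24→36, due 15, lateness 21
Maximum = 21.
EDD (increasing due date): #111 #118 #104 #125.
#111: 0→7, due 11, lateness -4
#118: 7→19, due 15, lateness 4
#104: 19→27, due 21, lateness 6
#125: 27→36, due 22, lateness 14
Maximum = 14.
LPT (decreasing processing time): #118 #125 #104 #111.
#118: 0→12, due 15, lateness -3
#125: 12→21, due 22, lateness -1
#104: 21→29, due 21, lateness 8
#111: 29→36, due 11, lateness 25
Maximum = 25.
SPT 21, EDD 14, LPT 25 → minimum 14.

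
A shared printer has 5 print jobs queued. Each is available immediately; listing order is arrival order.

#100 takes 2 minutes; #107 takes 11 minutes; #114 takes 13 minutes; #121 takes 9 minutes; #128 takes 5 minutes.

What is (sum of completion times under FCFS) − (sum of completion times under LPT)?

FIFO (arrival order): #100 #107 #114 #121 #128.
#100: 0→2
#107: 2→13
#114: 13→26
#121: 26→35
#128: 35→40
Sum = 2+13+26+35+40 = 116.
LPT (decreasing processing time): #114 #107 #121 #128 #100.
#114: 0→13
#107: 13→24
#121: 24→33
#128: 33→38
#100: 38→40
Sum = 13+24+33+38+40 = 148.
Difference = 116 − 148 = -32.

-32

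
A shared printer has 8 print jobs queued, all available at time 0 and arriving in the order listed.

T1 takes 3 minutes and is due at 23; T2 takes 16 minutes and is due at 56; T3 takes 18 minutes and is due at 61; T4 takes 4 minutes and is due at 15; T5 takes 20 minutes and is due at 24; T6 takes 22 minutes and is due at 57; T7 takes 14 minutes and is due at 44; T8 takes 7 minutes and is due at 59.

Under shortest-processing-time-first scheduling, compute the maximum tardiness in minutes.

SPT (increasing processing time): T1 T4 T8 T7 T2 T3 T5 T6.
T1: 0→3, due 23, tardiness 0
T4: 3→7, due 15, tardiness 0
T8: 7→14, due 59, tardiness 0
T7: 14→28, due 44, tardiness 0
T2: 28→44, due 56, tardiness 0
T3: 44→62, due 61, tardiness 1
T5: 62→82, due 24, tardiness 58
T6: 82→104, due 57, tardiness 47
Maximum = 58.

58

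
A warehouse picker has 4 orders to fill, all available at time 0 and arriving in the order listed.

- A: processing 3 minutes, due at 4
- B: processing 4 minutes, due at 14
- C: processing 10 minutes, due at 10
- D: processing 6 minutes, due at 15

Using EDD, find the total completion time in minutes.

EDD (increasing due date): A C B D.
A: 0→3
C: 3→13
B: 13→17
D: 17→23
Sum = 3+13+17+23 = 56.

56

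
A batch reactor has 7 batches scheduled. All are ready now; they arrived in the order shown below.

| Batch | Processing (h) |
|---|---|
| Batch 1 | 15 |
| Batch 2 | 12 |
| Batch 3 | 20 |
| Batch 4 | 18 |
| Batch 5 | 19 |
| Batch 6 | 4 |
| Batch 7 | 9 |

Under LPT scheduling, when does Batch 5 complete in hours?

39

LPT (decreasing processing time): Batch 3 Batch 5 Batch 4 Batch 1 Batch 2 Batch 7 Batch 6.
Batch 3: 0→20
Batch 5: 20→39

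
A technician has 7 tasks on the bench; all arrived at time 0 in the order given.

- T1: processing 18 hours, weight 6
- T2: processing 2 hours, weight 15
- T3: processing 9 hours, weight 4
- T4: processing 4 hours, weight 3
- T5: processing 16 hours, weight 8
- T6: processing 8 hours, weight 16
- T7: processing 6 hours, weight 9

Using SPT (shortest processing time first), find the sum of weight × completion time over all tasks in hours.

1330

SPT (increasing processing time): T2 T4 T7 T6 T3 T5 T1.
T2: finishes 2, weight 15, w·C = 30
T4: finishes 6, weight 3, w·C = 18
T7: finishes 12, weight 9, w·C = 108
T6: finishes 20, weight 16, w·C = 320
T3: finishes 29, weight 4, w·C = 116
T5: finishes 45, weight 8, w·C = 360
T1: finishes 63, weight 6, w·C = 378
Sum = 30+18+108+320+116+360+378 = 1330.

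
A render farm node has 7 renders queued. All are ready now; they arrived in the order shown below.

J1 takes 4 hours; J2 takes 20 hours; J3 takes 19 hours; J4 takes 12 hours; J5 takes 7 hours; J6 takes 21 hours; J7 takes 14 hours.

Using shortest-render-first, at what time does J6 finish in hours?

97

SPT (increasing processing time): J1 J5 J4 J7 J3 J2 J6.
J1: 0→4
J5: 4→11
J4: 11→23
J7: 23→37
J3: 37→56
J2: 56→76
J6: 76→97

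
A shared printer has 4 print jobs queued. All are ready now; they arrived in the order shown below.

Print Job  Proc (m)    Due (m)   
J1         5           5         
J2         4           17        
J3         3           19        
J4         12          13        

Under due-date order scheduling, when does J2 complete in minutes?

21

EDD (increasing due date): J1 J4 J2 J3.
J1: 0→5
J4: 5→17
J2: 17→21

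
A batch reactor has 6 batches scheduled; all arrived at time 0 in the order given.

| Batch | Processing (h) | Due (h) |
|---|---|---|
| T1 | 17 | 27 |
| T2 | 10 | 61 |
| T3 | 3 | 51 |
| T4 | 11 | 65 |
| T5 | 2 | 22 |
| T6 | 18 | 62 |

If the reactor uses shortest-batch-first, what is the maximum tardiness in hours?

SPT (increasing processing time): T5 T3 T2 T4 T1 T6.
T5: 0→2, due 22, tardiness 0
T3: 2→5, due 51, tardiness 0
T2: 5→15, due 61, tardiness 0
T4: 15→26, due 65, tardiness 0
T1: 26→43, due 27, tardiness 16
T6: 43→61, due 62, tardiness 0
Maximum = 16.

16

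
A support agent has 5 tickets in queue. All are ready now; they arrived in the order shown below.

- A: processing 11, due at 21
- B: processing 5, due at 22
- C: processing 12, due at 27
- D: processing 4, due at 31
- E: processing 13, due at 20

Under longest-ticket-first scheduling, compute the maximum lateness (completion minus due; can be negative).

LPT (decreasing processing time): E C A B D.
E: 0→13, due 20, lateness -7
C: 13→25, due 27, lateness -2
A: 25→36, due 21, lateness 15
B: 36→41, due 22, lateness 19
D: 41→45, due 31, lateness 14
Maximum = 19.

19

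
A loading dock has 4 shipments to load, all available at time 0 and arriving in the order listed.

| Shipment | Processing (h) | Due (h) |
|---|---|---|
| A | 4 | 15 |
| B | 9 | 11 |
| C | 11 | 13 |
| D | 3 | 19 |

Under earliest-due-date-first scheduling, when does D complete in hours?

EDD (increasing due date): B C A D.
B: 0→9
C: 9→20
A: 20→24
D: 24→27

27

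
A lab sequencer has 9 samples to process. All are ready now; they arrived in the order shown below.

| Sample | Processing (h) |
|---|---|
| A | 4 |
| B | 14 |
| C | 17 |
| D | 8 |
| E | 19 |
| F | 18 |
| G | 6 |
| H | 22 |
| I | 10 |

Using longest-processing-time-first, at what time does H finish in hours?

22

LPT (decreasing processing time): H E F C B I D G A.
H: 0→22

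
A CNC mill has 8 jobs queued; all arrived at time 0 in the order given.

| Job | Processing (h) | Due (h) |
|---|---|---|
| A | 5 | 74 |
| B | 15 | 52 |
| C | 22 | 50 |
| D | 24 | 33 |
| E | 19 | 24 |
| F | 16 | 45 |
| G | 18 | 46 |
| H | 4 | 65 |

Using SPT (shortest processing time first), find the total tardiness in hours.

204

SPT (increasing processing time): H A B F G E C D.
H: 0→4, due 65, tardiness 0
A: 4→9, due 74, tardiness 0
B: 9→24, due 52, tardiness 0
F: 24→40, due 45, tardiness 0
G: 40→58, due 46, tardiness 12
E: 58→77, due 24, tardiness 53
C: 77→99, due 50, tardiness 49
D: 99→123, due 33, tardiness 90
Sum = 0+0+0+0+12+53+49+90 = 204.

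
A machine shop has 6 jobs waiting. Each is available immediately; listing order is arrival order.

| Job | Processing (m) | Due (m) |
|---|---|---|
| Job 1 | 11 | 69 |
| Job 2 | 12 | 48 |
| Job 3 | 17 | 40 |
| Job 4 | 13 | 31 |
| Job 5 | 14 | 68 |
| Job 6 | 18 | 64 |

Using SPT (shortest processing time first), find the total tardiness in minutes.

SPT (increasing processing time): Job 1 Job 2 Job 4 Job 5 Job 3 Job 6.
Job 1: 0→11, due 69, tardiness 0
Job 2: 11→23, due 48, tardiness 0
Job 4: 23→36, due 31, tardiness 5
Job 5: 36→50, due 68, tardiness 0
Job 3: 50→67, due 40, tardiness 27
Job 6: 67→85, due 64, tardiness 21
Sum = 0+0+5+0+27+21 = 53.

53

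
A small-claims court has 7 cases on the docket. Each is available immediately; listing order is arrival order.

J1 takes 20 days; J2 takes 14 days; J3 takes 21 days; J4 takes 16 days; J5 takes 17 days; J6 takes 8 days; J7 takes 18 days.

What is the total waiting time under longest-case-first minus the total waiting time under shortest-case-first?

106

LPT (decreasing processing time): J3 J1 J7 J5 J4 J2 J6.
J3: waits 0, runs 0→21
J1: waits 21, runs 21→41
J7: waits 41, runs 41→59
J5: waits 59, runs 59→76
J4: waits 76, runs 76→92
J2: waits 92, runs 92→106
J6: waits 106, runs 106→114
Sum = 0+21+41+59+76+92+106 = 395.
SPT (increasing processing time): J6 J2 J4 J5 J7 J1 J3.
J6: waits 0, runs 0→8
J2: waits 8, runs 8→22
J4: waits 22, runs 22→38
J5: waits 38, runs 38→55
J7: waits 55, runs 55→73
J1: waits 73, runs 73→93
J3: waits 93, runs 93→114
Sum = 0+8+22+38+55+73+93 = 289.
Difference = 395 − 289 = 106.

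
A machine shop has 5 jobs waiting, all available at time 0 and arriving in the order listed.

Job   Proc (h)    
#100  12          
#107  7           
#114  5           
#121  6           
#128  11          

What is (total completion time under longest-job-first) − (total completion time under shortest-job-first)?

LPT (decreasing processing time): #100 #128 #107 #121 #114.
#100: 0→12
#128: 12→23
#107: 23→30
#121: 30→36
#114: 36→41
Sum = 12+23+30+36+41 = 142.
SPT (increasing processing time): #114 #121 #107 #128 #100.
#114: 0→5
#121: 5→11
#107: 11→18
#128: 18→29
#100: 29→41
Sum = 5+11+18+29+41 = 104.
Difference = 142 − 104 = 38.

38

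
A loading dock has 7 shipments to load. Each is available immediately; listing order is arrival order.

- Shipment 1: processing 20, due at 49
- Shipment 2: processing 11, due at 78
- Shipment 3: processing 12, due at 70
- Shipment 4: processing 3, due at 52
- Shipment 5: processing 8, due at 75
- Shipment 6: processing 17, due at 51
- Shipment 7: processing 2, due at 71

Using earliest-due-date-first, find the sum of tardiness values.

0

EDD (increasing due date): Shipment 1 Shipment 6 Shipment 4 Shipment 3 Shipment 7 Shipment 5 Shipment 2.
Shipment 1: 0→20, due 49, tardiness 0
Shipment 6: 20→37, due 51, tardiness 0
Shipment 4: 37→40, due 52, tardiness 0
Shipment 3: 40→52, due 70, tardiness 0
Shipment 7: 52→54, due 71, tardiness 0
Shipment 5: 54→62, due 75, tardiness 0
Shipment 2: 62→73, due 78, tardiness 0
Sum = 0+0+0+0+0+0+0 = 0.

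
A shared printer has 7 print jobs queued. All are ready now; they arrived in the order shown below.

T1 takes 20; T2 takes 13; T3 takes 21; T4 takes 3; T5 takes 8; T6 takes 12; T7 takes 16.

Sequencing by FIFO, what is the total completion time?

FIFO (arrival order): T1 T2 T3 T4 T5 T6 T7.
T1: 0→20
T2: 20→33
T3: 33→54
T4: 54→57
T5: 57→65
T6: 65→77
T7: 77→93
Sum = 20+33+54+57+65+77+93 = 399.

399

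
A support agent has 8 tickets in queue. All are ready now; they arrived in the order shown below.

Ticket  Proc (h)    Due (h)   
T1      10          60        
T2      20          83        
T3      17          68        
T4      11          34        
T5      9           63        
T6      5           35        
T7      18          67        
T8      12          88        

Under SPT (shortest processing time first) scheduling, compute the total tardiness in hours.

SPT (increasing processing time): T6 T5 T1 T4 T8 T3 T7 T2.
T6: 0→5, due 35, tardiness 0
T5: 5→14, due 63, tardiness 0
T1: 14→24, due 60, tardiness 0
T4: 24→35, due 34, tardiness 1
T8: 35→47, due 88, tardiness 0
T3: 47→64, due 68, tardiness 0
T7: 64→82, due 67, tardiness 15
T2: 82→102, due 83, tardiness 19
Sum = 0+0+0+1+0+0+15+19 = 35.

35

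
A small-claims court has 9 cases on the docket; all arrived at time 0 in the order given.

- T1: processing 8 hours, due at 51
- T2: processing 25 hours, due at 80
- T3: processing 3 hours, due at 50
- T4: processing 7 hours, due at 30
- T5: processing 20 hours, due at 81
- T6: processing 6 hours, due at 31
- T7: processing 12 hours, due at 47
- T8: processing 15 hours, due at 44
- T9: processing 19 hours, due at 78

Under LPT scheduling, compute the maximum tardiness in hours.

81

LPT (decreasing processing time): T2 T5 T9 T8 T7 T1 T4 T6 T3.
T2: 0→25, due 80, tardiness 0
T5: 25→45, due 81, tardiness 0
T9: 45→64, due 78, tardiness 0
T8: 64→79, due 44, tardiness 35
T7: 79→91, due 47, tardiness 44
T1: 91→99, due 51, tardiness 48
T4: 99→106, due 30, tardiness 76
T6: 106→112, due 31, tardiness 81
T3: 112→115, due 50, tardiness 65
Maximum = 81.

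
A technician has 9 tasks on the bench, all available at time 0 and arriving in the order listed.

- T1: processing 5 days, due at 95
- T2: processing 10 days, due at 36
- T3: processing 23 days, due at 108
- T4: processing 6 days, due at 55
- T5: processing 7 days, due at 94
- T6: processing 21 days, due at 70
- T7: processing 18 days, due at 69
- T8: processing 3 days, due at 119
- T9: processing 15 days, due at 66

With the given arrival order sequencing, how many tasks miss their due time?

FIFO (arrival order): T1 T2 T3 T4 T5 T6 T7 T8 T9.
T1: 0→5, due 95, tardiness 0
T2: 5→15, due 36, tardiness 0
T3: 15→38, due 108, tardiness 0
T4: 38→44, due 55, tardiness 0
T5: 44→51, due 94, tardiness 0
T6: 51→72, due 70, tardiness 2
T7: 72→90, due 69, tardiness 21
T8: 90→93, due 119, tardiness 0
T9: 93→108, due 66, tardiness 42
Late tasks: 3.

3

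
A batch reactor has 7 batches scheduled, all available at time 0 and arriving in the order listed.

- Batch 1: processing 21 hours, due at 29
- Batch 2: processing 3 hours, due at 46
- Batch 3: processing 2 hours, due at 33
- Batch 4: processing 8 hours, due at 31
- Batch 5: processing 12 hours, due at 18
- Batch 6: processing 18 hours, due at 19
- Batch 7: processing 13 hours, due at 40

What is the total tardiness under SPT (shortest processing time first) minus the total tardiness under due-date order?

SPT (increasing processing time): Batch 3 Batch 2 Batch 4 Batch 5 Batch 7 Batch 6 Batch 1.
Batch 3: 0→2, due 33, tardiness 0
Batch 2: 2→5, due 46, tardiness 0
Batch 4: 5→13, due 31, tardiness 0
Batch 5: 13→25, due 18, tardiness 7
Batch 7: 25→38, due 40, tardiness 0
Batch 6: 38→56, due 19, tardiness 37
Batch 1: 56→77, due 29, tardiness 48
Sum = 0+0+0+7+0+37+48 = 92.
EDD (increasing due date): Batch 5 Batch 6 Batch 1 Batch 4 Batch 3 Batch 7 Batch 2.
Batch 5: 0→12, due 18, tardiness 0
Batch 6: 12→30, due 19, tardiness 11
Batch 1: 30→51, due 29, tardiness 22
Batch 4: 51→59, due 31, tardiness 28
Batch 3: 59→61, due 33, tardiness 28
Batch 7: 61→74, due 40, tardiness 34
Batch 2: 74→77, due 46, tardiness 31
Sum = 0+11+22+28+28+34+31 = 154.
Difference = 92 − 154 = -62.

-62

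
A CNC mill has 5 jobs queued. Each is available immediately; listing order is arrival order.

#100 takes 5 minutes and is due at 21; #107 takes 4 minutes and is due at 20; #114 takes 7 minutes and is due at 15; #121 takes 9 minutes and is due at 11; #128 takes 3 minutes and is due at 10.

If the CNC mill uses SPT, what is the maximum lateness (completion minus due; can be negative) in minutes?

SPT (increasing processing time): #128 #107 #100 #114 #121.
#128: 0→3, due 10, lateness -7
#107: 3→7, due 20, lateness -13
#100: 7→12, due 21, lateness -9
#114: 12→19, due 15, lateness 4
#121: 19→28, due 11, lateness 17
Maximum = 17.

17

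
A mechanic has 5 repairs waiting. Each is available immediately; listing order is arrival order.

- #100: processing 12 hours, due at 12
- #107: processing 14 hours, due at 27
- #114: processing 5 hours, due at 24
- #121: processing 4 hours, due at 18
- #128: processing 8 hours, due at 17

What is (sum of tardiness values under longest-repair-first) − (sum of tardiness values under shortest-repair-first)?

LPT (decreasing processing time): #107 #100 #128 #114 #121.
#107: 0→14, due 27, tardiness 0
#100: 14→26, due 12, tardiness 14
#128: 26→34, due 17, tardiness 17
#114: 34→39, due 24, tardiness 15
#121: 39→43, due 18, tardiness 25
Sum = 0+14+17+15+25 = 71.
SPT (increasing processing time): #121 #114 #128 #100 #107.
#121: 0→4, due 18, tardiness 0
#114: 4→9, due 24, tardiness 0
#128: 9→17, due 17, tardiness 0
#100: 17→29, due 12, tardiness 17
#107: 29→43, due 27, tardiness 16
Sum = 0+0+0+17+16 = 33.
Difference = 71 − 33 = 38.

38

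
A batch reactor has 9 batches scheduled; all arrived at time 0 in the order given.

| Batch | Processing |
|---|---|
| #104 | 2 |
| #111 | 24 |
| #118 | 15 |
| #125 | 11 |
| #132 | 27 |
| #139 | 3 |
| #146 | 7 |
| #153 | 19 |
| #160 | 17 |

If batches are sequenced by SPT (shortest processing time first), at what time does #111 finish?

SPT (increasing processing time): #104 #139 #146 #125 #118 #160 #153 #111 #132.
#104: 0→2
#139: 2→5
#146: 5→12
#125: 12→23
#118: 23→38
#160: 38→55
#153: 55→74
#111: 74→98

98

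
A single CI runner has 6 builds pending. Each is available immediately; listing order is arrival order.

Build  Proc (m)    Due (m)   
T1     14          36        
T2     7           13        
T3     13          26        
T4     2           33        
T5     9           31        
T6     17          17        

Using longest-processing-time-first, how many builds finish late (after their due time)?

4

LPT (decreasing processing time): T6 T1 T3 T5 T2 T4.
T6: 0→17, due 17, tardiness 0
T1: 17→31, due 36, tardiness 0
T3: 31→44, due 26, tardiness 18
T5: 44→53, due 31, tardiness 22
T2: 53→60, due 13, tardiness 47
T4: 60→62, due 33, tardiness 29
Late builds: 4.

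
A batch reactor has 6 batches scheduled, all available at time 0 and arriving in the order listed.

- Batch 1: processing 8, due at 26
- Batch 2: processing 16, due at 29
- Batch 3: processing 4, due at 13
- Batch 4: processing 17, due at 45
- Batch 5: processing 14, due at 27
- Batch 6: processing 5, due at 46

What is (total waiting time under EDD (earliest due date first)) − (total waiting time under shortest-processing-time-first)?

EDD (increasing due date): Batch 3 Batch 1 Batch 5 Batch 2 Batch 4 Batch 6.
Batch 3: waits 0, runs 0→4
Batch 1: waits 4, runs 4→12
Batch 5: waits 12, runs 12→26
Batch 2: waits 26, runs 26→42
Batch 4: waits 42, runs 42→59
Batch 6: waits 59, runs 59→64
Sum = 0+4+12+26+42+59 = 143.
SPT (increasing processing time): Batch 3 Batch 6 Batch 1 Batch 5 Batch 2 Batch 4.
Batch 3: waits 0, runs 0→4
Batch 6: waits 4, runs 4→9
Batch 1: waits 9, runs 9→17
Batch 5: waits 17, runs 17→31
Batch 2: waits 31, runs 31→47
Batch 4: waits 47, runs 47→64
Sum = 0+4+9+17+31+47 = 108.
Difference = 143 − 108 = 35.

35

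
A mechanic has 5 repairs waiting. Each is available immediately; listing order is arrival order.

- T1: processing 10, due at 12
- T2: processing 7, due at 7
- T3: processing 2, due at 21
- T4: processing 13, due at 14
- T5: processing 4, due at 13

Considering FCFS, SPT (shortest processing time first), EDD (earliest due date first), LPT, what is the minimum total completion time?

80

FIFO (arrival order): T1 T2 T3 T4 T5.
T1: 0→10
T2: 10→17
T3: 17→19
T4: 19→32
T5: 32→36
Sum = 10+17+19+32+36 = 114.
SPT (increasing processing time): T3 T5 T2 T1 T4.
T3: 0→2
T5: 2→6
T2: 6→13
T1: 13→23
T4: 23→36
Sum = 2+6+13+23+36 = 80.
EDD (increasing due date): T2 T1 T5 T4 T3.
T2: 0→7
T1: 7→17
T5: 17→21
T4: 21→34
T3: 34→36
Sum = 7+17+21+34+36 = 115.
LPT (decreasing processing time): T4 T1 T2 T5 T3.
T4: 0→13
T1: 13→23
T2: 23→30
T5: 30→34
T3: 34→36
Sum = 13+23+30+34+36 = 136.
FIFO 114, SPT 80, EDD 115, LPT 136 → minimum 80.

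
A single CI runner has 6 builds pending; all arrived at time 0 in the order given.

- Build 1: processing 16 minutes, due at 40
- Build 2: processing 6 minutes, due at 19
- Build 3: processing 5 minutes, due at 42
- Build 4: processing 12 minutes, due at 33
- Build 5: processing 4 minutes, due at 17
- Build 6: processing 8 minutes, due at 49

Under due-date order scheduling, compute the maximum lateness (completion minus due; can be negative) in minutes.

2

EDD (increasing due date): Build 5 Build 2 Build 4 Build 1 Build 3 Build 6.
Build 5: 0→4, due 17, lateness -13
Build 2: 4→10, due 19, lateness -9
Build 4: 10→22, due 33, lateness -11
Build 1: 22→38, due 40, lateness -2
Build 3: 38→43, due 42, lateness 1
Build 6: 43→51, due 49, lateness 2
Maximum = 2.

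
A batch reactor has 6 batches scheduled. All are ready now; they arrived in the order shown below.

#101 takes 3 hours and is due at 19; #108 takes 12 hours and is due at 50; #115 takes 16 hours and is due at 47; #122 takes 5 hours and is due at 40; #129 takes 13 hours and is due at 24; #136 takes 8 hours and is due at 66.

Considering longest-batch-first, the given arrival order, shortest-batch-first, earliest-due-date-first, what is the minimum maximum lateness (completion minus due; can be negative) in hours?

-1

LPT (decreasing processing time): #115 #129 #108 #136 #122 #101.
#115: 0→16, due 47, lateness -31
#129: 16→29, due 24, lateness 5
#108: 29→41, due 50, lateness -9
#136: 41→49, due 66, lateness -17
#122: 49→54, due 40, lateness 14
#101: 54→57, due 19, lateness 38
Maximum = 38.
FIFO (arrival order): #101 #108 #115 #122 #129 #136.
#101: 0→3, due 19, lateness -16
#108: 3→15, due 50, lateness -35
#115: 15→31, due 47, lateness -16
#122: 31→36, due 40, lateness -4
#129: 36→49, due 24, lateness 25
#136: 49→57, due 66, lateness -9
Maximum = 25.
SPT (increasing processing time): #101 #122 #136 #108 #129 #115.
#101: 0→3, due 19, lateness -16
#122: 3→8, due 40, lateness -32
#136: 8→16, due 66, lateness -50
#108: 16→28, due 50, lateness -22
#129: 28→41, due 24, lateness 17
#115: 41→57, due 47, lateness 10
Maximum = 17.
EDD (increasing due date): #101 #129 #122 #115 #108 #136.
#101: 0→3, due 19, lateness -16
#129: 3→16, due 24, lateness -8
#122: 16→21, due 40, lateness -19
#115: 21→37, due 47, lateness -10
#108: 37→49, due 50, lateness -1
#136: 49→57, due 66, lateness -9
Maximum = -1.
LPT 38, FIFO 25, SPT 17, EDD -1 → minimum -1.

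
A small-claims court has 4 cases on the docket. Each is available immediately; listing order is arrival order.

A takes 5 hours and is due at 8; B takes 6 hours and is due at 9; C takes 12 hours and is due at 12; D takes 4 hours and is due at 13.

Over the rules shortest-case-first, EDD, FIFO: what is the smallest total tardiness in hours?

SPT (increasing processing time): D A B C.
D: 0→4, due 13, tardiness 0
A: 4→9, due 8, tardiness 1
B: 9→15, due 9, tardiness 6
C: 15→27, due 12, tardiness 15
Sum = 0+1+6+15 = 22.
EDD (increasing due date): A B C D.
A: 0→5, due 8, tardiness 0
B: 5→11, due 9, tardiness 2
C: 11→23, due 12, tardiness 11
D: 23→27, due 13, tardiness 14
Sum = 0+2+11+14 = 27.
FIFO (arrival order): A B C D.
A: 0→5, due 8, tardiness 0
B: 5→11, due 9, tardiness 2
C: 11→23, due 12, tardiness 11
D: 23→27, due 13, tardiness 14
Sum = 0+2+11+14 = 27.
SPT 22, EDD 27, FIFO 27 → minimum 22.

22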